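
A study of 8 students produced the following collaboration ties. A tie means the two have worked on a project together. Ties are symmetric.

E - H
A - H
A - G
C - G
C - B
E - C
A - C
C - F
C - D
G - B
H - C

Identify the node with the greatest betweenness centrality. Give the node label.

Unnormalized betweenness of each node: A:1/2, B:0, C:31/2, D:0, E:0, F:0, G:1/2, H:1/2.
C has the largest value, 31/2, making it the main broker — the node through which the most shortest paths run.

C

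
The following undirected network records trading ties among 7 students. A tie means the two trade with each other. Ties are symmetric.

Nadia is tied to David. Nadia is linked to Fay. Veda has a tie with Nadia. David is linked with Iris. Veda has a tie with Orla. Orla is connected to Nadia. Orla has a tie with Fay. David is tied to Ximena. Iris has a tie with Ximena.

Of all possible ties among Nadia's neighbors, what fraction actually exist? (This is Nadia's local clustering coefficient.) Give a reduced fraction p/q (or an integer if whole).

1/3

Nadia's neighbors: David, Fay, Orla, and Veda (k = 4).
Possible neighbor pairs: C(4,2) = 6. Edges among them: Fay–Orla, Orla–Veda → e = 2.
Clustering(Nadia) = 2/6 = 1/3.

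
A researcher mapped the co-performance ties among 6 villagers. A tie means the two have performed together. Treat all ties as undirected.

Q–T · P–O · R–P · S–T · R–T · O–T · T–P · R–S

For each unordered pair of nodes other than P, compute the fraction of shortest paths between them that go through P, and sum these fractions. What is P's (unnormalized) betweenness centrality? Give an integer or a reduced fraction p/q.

Pairs whose geodesics pass through P — O–R: 1/2.
All other pairs contribute 0.
Summing the contributions gives betweenness(P) = 1/2.

1/2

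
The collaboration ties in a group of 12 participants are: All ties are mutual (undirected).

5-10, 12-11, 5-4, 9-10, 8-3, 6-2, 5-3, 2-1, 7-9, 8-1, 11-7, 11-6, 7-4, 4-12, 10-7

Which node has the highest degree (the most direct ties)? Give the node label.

7

Degrees — 1:2, 2:2, 3:2, 4:3, 5:3, 6:2, 7:4, 8:2, 9:2, 10:3, 11:3, 12:2.
The maximum is 4, attained only by 7.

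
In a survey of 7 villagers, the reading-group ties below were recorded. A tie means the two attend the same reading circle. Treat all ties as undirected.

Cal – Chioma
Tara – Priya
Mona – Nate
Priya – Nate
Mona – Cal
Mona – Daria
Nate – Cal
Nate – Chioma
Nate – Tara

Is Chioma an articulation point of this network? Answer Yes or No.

No

Even without Chioma, every remaining node can still reach every other (the residual graph is connected), so Chioma is not a cut vertex.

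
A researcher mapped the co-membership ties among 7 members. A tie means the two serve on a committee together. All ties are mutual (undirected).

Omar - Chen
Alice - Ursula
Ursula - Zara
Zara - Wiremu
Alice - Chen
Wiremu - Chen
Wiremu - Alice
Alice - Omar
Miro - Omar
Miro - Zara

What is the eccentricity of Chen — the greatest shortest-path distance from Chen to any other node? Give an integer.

Distances from Chen: Alice:1, Miro:2, Omar:1, Ursula:2, Wiremu:1, Zara:2.
The largest is 2 (to Miro, Ursula, and Zara), so the eccentricity of Chen is 2.

2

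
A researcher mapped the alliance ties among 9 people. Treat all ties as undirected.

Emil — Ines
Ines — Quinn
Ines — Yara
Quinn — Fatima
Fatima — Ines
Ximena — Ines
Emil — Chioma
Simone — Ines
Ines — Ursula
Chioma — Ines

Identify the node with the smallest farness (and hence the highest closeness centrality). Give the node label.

Ines

Farness (sum of distances to all others) for each node — Chioma:14, Emil:14, Fatima:14, Ines:8, Quinn:14, Simone:15, Ursula:15, Ximena:15, Yara:15.
The smallest farness is 8, for Ines, so Ines has the highest closeness.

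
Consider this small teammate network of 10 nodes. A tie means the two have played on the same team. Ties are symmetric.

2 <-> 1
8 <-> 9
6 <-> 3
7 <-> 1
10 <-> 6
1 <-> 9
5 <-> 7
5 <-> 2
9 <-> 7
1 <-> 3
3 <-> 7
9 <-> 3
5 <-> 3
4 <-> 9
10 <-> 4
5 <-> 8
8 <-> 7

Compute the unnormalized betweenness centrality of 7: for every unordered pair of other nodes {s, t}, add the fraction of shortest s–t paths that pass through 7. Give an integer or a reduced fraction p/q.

Pairs whose geodesics pass through 7 — 1–5: 1/3; 1–8: 1/2; 5–9: 1/3; 5–4: 1/3; 3–8: 1/3; 8–6: 1/3.
All other pairs contribute 0.
Summing the contributions gives betweenness(7) = 13/6.

13/6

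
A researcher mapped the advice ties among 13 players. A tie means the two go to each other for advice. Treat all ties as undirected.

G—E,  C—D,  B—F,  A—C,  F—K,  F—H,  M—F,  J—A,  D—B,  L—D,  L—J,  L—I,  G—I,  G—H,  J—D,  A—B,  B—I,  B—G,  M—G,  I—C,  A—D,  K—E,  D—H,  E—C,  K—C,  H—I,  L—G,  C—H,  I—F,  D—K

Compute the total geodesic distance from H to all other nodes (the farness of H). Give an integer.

Distances from H: A:2, B:2, C:1, D:1, E:2, F:1, G:1, I:1, J:2, K:2, L:2, M:2.
Sum = 2 + 2 + 1 + 1 + 2 + 1 + 1 + 1 + 2 + 2 + 2 + 2 = 19.

19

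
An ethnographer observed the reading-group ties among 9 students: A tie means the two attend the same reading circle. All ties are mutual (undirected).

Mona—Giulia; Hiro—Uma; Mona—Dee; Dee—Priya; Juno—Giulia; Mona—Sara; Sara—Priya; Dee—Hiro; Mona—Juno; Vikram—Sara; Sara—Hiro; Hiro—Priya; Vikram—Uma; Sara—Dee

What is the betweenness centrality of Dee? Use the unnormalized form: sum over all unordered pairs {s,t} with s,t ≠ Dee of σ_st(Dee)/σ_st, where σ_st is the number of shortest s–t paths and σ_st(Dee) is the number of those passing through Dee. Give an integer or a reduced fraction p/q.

4

Pairs whose geodesics pass through Dee — Giulia–Hiro: 1/2; Giulia–Priya: 1/2; Giulia–Uma: 1/3; Mona–Hiro: 1/2; Mona–Priya: 1/2; Mona–Uma: 1/3; Juno–Hiro: 1/2; Juno–Priya: 1/2; Juno–Uma: 1/3.
All other pairs contribute 0.
Summing the contributions gives betweenness(Dee) = 4.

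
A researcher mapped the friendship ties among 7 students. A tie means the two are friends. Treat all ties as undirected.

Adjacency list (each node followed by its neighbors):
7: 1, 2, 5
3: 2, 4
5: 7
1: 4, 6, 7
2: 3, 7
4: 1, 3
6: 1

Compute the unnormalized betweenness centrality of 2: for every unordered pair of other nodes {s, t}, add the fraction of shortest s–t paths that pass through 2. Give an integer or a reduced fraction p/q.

Pairs whose geodesics pass through 2 — 3–7: 1; 3–5: 1.
All other pairs contribute 0.
Summing the contributions gives betweenness(2) = 2.

2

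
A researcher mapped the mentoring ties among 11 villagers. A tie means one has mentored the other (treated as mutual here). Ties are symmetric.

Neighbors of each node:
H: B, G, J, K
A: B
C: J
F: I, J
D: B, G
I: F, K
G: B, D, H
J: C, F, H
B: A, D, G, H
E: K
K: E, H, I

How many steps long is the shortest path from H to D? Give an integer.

One shortest route is H – B – D, which uses 2 edges, and H and D are not directly tied, so nothing shorter exists. So d(H,D) = 2.

2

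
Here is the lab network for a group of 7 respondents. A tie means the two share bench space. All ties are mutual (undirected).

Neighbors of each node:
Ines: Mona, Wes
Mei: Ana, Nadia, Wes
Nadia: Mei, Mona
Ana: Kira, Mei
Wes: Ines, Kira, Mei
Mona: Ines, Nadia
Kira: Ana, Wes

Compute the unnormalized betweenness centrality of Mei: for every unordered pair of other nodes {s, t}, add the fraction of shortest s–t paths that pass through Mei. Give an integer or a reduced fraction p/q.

5

Pairs whose geodesics pass through Mei — Ines–Ana: 1/2; Wes–Ana: 1/2; Wes–Nadia: 1; Kira–Nadia: 2/2; Ana–Nadia: 1; Ana–Mona: 1.
All other pairs contribute 0.
Summing the contributions gives betweenness(Mei) = 5.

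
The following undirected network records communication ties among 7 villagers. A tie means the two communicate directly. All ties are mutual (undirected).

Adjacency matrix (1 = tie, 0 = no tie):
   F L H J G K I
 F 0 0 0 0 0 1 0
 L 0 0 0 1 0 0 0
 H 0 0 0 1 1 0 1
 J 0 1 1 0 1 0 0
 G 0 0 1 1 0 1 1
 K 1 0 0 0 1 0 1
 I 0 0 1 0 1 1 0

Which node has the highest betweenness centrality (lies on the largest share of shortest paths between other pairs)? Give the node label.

G

Unnormalized betweenness of each node: F:0, G:6, H:1, I:1, J:5, K:5, L:0.
G has the largest value, 6, making it the main broker — the node through which the most shortest paths run.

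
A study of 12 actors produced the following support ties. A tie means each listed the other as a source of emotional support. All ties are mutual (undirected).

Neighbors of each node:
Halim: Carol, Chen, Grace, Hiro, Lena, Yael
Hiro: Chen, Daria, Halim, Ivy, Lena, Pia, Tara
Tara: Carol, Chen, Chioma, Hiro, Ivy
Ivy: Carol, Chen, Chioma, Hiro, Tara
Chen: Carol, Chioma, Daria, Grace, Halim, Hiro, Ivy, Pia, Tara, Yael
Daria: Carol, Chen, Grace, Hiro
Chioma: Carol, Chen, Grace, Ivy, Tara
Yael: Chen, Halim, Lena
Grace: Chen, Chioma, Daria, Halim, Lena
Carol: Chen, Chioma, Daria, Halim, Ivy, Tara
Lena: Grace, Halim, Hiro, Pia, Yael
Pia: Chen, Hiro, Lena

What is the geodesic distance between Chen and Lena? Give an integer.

One shortest route is Chen – Yael – Lena, which uses 2 edges, and Chen and Lena are not directly tied, so nothing shorter exists. So d(Chen,Lena) = 2.

2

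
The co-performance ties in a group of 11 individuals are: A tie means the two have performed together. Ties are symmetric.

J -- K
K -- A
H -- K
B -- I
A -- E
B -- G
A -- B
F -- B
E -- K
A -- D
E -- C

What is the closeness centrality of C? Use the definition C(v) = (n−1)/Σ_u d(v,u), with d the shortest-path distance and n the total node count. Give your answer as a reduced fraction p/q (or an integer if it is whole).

10/29

Distances from C: A:2, B:3, D:3, E:1, F:4, G:4, H:3, I:4, J:3, K:2. Sum = 29.
n = 11, so closeness = 10/29.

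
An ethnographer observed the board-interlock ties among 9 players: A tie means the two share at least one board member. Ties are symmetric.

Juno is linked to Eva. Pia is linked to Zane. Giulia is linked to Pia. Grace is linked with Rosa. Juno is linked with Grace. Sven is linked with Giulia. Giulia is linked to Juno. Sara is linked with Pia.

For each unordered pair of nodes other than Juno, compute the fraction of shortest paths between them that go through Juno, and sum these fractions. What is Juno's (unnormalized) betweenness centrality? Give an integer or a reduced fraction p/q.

Pairs whose geodesics pass through Juno — Sara–Eva: 1; Sara–Rosa: 1; Sara–Grace: 1; Sven–Eva: 1; Sven–Rosa: 1; Sven–Grace: 1; Eva–Rosa: 1; Eva–Giulia: 1; Eva–Pia: 1; Eva–Grace: 1; Eva–Zane: 1; Rosa–Giulia: 1; Rosa–Pia: 1; Rosa–Zane: 1 … (+3 more pairs).
All other pairs contribute 0.
Summing the contributions gives betweenness(Juno) = 17.

17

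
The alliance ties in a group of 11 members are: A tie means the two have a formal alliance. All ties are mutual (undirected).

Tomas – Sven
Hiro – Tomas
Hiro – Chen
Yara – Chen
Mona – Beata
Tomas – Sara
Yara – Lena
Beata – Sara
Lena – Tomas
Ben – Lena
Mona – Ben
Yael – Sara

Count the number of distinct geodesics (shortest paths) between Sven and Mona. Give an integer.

2

The shortest distance is 4. The length-4 paths are: Sven–Tomas–Lena–Ben–Mona; Sven–Tomas–Sara–Beata–Mona.
That gives 2 distinct shortest paths.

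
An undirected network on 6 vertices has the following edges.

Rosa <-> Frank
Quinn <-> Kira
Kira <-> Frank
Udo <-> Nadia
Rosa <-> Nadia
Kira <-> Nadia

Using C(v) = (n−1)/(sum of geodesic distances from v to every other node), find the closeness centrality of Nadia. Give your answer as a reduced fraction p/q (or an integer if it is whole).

5/7

Distances from Nadia: Frank:2, Kira:1, Quinn:2, Rosa:1, Udo:1. Sum = 7.
n = 6, so closeness = 5/7.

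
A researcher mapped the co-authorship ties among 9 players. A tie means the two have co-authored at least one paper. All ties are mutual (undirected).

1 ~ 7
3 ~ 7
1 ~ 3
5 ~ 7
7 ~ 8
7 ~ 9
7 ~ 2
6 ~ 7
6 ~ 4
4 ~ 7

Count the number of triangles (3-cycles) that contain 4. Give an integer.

1

4's neighbors: 6 and 7.
Neighbor pairs that are themselves tied: 4–6–7. Each forms one triangle with 4, for 1 in total.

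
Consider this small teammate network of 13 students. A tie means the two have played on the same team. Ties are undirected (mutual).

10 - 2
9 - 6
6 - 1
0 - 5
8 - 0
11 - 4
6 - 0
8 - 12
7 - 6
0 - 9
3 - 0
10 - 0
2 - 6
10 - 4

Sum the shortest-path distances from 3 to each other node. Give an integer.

30

Distances from 3: 0:1, 1:3, 2:3, 4:3, 5:2, 6:2, 7:3, 8:2, 9:2, 10:2, 11:4, 12:3.
Sum = 1 + 3 + 3 + 3 + 2 + 2 + 3 + 2 + 2 + 2 + 4 + 3 = 30.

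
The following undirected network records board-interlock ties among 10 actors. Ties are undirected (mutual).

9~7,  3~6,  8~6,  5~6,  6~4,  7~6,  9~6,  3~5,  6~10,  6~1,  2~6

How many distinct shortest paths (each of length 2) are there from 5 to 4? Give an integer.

1

The shortest distance is 2, and the only length-2 path is 5–6–4. So there is exactly 1 shortest path.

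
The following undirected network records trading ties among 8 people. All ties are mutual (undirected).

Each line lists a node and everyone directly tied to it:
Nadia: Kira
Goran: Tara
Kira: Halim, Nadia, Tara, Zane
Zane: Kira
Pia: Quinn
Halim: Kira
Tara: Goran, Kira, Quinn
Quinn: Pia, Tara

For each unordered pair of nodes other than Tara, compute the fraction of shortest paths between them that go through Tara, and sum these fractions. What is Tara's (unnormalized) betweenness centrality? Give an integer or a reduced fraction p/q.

Pairs whose geodesics pass through Tara — Kira–Pia: 1; Kira–Quinn: 1; Kira–Goran: 1; Pia–Goran: 1; Pia–Halim: 1; Pia–Zane: 1; Pia–Nadia: 1; Quinn–Goran: 1; Quinn–Halim: 1; Quinn–Zane: 1; Quinn–Nadia: 1; Goran–Halim: 1; Goran–Zane: 1; Goran–Nadia: 1.
All other pairs contribute 0.
Summing the contributions gives betweenness(Tara) = 14.

14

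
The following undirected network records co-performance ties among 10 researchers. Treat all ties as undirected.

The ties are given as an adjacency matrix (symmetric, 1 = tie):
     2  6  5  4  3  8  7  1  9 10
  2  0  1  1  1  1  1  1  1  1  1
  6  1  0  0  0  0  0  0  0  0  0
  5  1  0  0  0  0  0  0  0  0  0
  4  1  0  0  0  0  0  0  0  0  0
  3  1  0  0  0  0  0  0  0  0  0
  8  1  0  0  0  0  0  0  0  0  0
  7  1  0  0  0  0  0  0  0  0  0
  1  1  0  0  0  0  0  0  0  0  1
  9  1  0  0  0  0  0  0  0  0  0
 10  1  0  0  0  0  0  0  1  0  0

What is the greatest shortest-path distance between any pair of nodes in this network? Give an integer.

Eccentricity of each node (its greatest distance to any other): 1:2, 2:1, 3:2, 4:2, 5:2, 6:2, 7:2, 8:2, 9:2, 10:2.
The maximum eccentricity is 2, realized for instance by the pair 6–5 via 6 – 2 – 5. So the diameter is 2.

2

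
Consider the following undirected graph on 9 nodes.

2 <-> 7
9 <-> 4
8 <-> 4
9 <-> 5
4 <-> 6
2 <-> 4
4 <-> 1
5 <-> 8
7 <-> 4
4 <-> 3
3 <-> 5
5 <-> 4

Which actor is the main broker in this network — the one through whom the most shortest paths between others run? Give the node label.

Unnormalized betweenness of each node: 1:0, 2:0, 3:0, 4:45/2, 5:3/2, 6:0, 7:0, 8:0, 9:0.
4 has the largest value, 45/2, making it the main broker — the node through which the most shortest paths run.

4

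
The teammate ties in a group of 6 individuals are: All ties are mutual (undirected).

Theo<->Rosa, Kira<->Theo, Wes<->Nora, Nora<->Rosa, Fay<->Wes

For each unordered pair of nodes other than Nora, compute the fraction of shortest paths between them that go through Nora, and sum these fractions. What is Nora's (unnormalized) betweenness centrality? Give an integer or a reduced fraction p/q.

Pairs whose geodesics pass through Nora — Theo–Wes: 1; Theo–Fay: 1; Kira–Wes: 1; Kira–Fay: 1; Wes–Rosa: 1; Fay–Rosa: 1.
All other pairs contribute 0.
Summing the contributions gives betweenness(Nora) = 6.

6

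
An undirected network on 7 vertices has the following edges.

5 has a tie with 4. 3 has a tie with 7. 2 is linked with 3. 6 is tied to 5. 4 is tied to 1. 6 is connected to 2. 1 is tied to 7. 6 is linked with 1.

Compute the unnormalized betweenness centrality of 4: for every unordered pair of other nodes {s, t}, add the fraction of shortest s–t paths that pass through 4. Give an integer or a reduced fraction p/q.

Pairs whose geodesics pass through 4 — 7–5: 1/2; 1–5: 1/2.
All other pairs contribute 0.
Summing the contributions gives betweenness(4) = 1.

1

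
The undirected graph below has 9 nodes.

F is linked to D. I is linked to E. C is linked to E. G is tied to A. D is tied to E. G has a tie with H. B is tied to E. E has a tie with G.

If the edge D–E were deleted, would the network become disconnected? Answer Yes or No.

Without the D–E edge there is no alternate route between D and E, so the network disconnects. It is a bridge.

Yes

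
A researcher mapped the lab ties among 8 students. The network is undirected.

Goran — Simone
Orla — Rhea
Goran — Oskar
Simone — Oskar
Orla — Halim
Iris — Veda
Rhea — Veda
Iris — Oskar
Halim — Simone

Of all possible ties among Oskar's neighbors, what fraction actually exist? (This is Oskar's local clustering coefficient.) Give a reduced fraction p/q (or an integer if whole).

1/3

Oskar's neighbors: Goran, Iris, and Simone (k = 3).
Possible neighbor pairs: C(3,2) = 3. Edges among them: Goran–Simone → e = 1.
Clustering(Oskar) = 1/3.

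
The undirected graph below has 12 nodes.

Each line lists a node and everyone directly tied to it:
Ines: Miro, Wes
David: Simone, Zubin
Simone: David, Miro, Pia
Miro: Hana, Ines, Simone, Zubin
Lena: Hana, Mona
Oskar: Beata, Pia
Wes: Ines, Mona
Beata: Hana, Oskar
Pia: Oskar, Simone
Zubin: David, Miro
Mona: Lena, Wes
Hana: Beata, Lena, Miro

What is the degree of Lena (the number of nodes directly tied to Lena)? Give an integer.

Lena is directly tied to Hana and Mona. That is 2 neighbors, so the degree of Lena is 2.

2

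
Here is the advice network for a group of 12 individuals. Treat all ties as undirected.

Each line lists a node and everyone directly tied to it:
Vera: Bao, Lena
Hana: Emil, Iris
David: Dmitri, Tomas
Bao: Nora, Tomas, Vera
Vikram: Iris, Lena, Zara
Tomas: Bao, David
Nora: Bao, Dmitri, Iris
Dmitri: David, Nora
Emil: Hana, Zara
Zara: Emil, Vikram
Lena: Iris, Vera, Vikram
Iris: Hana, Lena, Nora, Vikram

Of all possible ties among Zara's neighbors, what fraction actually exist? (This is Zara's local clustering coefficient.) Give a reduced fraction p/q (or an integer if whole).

Zara's neighbors: Emil and Vikram (k = 2).
Possible neighbor pairs: C(2,2) = 1. Edges among them: none → e = 0.
Clustering(Zara) = 0/1.

0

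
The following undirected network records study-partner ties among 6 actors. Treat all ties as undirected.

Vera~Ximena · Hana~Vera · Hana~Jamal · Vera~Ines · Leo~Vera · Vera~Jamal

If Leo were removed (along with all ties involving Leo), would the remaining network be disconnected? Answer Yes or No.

Even without Leo, every remaining node can still reach every other (the residual graph is connected), so Leo is not a cut vertex.

No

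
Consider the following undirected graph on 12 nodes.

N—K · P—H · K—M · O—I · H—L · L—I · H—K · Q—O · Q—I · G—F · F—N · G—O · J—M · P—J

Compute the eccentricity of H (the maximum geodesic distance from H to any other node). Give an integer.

4

Distances from H: F:3, G:4, I:2, J:2, K:1, L:1, M:2, N:2, O:3, P:1, Q:3.
The largest is 4 (to G), so the eccentricity of H is 4.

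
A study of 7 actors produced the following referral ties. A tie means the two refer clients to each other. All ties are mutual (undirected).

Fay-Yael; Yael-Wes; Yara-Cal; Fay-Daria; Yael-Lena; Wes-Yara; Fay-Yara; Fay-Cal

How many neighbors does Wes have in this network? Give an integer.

Wes is directly tied to Yael and Yara. That is 2 neighbors, so the degree of Wes is 2.

2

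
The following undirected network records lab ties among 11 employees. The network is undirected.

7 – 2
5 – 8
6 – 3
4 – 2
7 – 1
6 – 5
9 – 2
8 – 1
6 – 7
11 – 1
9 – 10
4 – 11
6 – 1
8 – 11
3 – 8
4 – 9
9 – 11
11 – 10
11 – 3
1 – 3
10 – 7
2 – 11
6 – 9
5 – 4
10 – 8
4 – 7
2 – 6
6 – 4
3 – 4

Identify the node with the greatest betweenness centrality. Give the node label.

Unnormalized betweenness of each node: 1:97/60, 2:7/10, 3:67/60, 4:121/30, 5:2/3, 6:14/3, 7:25/12, 8:19/6, 9:41/30, 10:3/2, 11:61/12.
11 has the largest value, 61/12, making it the main broker — the node through which the most shortest paths run.

11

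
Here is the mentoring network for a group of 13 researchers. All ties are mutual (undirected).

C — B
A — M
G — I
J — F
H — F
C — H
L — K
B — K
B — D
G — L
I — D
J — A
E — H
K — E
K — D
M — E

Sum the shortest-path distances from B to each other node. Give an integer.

Distances from B: A:4, C:1, D:1, E:2, F:3, G:3, H:2, I:2, J:4, K:1, L:2, M:3.
Sum = 4 + 1 + 1 + 2 + 3 + 3 + 2 + 2 + 4 + 1 + 2 + 3 = 28.

28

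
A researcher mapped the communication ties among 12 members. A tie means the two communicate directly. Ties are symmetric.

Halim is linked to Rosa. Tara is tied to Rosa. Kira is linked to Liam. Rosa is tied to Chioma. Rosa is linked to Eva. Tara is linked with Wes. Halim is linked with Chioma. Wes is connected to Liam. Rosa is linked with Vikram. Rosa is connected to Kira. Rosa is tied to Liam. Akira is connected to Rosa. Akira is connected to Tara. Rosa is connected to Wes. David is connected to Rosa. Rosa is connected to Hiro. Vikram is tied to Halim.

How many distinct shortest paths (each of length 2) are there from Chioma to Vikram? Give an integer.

2

The shortest distance is 2. The length-2 paths are: Chioma–Rosa–Vikram; Chioma–Halim–Vikram.
That gives 2 distinct shortest paths.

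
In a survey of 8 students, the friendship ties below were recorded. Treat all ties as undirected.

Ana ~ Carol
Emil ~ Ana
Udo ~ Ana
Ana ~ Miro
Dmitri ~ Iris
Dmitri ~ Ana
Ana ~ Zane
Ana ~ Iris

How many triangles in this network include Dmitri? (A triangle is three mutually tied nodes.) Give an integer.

Dmitri's neighbors: Ana and Iris.
Neighbor pairs that are themselves tied: Dmitri–Ana–Iris. Each forms one triangle with Dmitri, for 1 in total.

1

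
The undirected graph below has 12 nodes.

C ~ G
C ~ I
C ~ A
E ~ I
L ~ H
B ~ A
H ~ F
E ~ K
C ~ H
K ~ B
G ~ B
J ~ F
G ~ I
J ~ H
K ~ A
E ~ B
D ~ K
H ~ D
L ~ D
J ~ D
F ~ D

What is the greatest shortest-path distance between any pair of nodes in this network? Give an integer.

3

Eccentricity of each node (its greatest distance to any other): A:3, B:3, C:2, D:3, E:3, F:3, G:3, H:3, I:3, J:3, K:2, L:3.
The maximum eccentricity is 3, realized for instance by the pair D–I via D – H – C – I. So the diameter is 3.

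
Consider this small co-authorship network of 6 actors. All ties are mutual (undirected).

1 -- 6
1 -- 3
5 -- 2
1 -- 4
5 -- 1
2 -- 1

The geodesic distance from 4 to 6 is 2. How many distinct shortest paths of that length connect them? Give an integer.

The shortest distance is 2, and the only length-2 path is 4–1–6. So there is exactly 1 shortest path.

1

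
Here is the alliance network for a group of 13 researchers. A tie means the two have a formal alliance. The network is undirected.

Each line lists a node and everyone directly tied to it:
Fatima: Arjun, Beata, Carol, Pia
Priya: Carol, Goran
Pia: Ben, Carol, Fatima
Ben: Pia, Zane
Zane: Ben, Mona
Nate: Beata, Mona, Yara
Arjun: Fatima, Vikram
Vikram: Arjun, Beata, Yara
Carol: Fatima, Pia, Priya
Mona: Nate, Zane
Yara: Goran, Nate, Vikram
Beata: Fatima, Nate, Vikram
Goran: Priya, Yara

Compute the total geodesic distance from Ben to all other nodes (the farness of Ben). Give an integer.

32

Distances from Ben: Arjun:3, Beata:3, Carol:2, Fatima:2, Goran:4, Mona:2, Nate:3, Pia:1, Priya:3, Vikram:4, Yara:4, Zane:1.
Sum = 3 + 3 + 2 + 2 + 4 + 2 + 3 + 1 + 3 + 4 + 4 + 1 = 32.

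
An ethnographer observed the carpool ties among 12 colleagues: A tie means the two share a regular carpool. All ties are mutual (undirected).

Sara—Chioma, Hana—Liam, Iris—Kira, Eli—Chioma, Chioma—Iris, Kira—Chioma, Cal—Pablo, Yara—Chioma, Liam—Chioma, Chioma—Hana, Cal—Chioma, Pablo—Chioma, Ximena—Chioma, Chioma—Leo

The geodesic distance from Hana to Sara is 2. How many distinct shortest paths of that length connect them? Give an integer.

The shortest distance is 2, and the only length-2 path is Hana–Chioma–Sara. So there is exactly 1 shortest path.

1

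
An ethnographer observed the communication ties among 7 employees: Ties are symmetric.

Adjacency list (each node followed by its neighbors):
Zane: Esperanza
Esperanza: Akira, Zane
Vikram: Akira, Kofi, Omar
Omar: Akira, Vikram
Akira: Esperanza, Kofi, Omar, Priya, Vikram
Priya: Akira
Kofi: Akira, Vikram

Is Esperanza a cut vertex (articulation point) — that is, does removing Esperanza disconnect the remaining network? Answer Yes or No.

Removing Esperanza leaves {Zane} with no path to {Akira, Kofi, Omar, Priya, and Vikram}, so the network splits into 2 components. Esperanza is a cut vertex.

Yes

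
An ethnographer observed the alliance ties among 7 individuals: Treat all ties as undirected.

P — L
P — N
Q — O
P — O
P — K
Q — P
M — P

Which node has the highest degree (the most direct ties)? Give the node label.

Degrees — K:1, L:1, M:1, N:1, O:2, P:6, Q:2.
The maximum is 6, attained only by P.

P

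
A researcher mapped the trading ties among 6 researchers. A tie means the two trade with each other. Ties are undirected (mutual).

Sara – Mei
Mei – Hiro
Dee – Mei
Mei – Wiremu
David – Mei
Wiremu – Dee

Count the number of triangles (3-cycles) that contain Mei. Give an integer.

1

Mei's neighbors: David, Dee, Hiro, Sara, and Wiremu.
Neighbor pairs that are themselves tied: Mei–Dee–Wiremu. Each forms one triangle with Mei, for 1 in total.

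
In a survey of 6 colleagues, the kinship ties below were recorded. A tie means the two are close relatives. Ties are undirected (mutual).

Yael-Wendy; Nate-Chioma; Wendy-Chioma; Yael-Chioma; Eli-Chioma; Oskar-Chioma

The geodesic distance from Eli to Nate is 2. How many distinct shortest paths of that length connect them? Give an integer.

1

The shortest distance is 2, and the only length-2 path is Eli–Chioma–Nate. So there is exactly 1 shortest path.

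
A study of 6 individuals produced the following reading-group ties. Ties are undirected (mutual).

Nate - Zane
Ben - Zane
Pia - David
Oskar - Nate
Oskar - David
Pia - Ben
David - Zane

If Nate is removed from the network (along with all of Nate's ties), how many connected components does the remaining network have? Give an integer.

Nate's neighbors (Oskar and Zane) remain reachable from one another through other ties, so the rest of the network stays in one piece.

1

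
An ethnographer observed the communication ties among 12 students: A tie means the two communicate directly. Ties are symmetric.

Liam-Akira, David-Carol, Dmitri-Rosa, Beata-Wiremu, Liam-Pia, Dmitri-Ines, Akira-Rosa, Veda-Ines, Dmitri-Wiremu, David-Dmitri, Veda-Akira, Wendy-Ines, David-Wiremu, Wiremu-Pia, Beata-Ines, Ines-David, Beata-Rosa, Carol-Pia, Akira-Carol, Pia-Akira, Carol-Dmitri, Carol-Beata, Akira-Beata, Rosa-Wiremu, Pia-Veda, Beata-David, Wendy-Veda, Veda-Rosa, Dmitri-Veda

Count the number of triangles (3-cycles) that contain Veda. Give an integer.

Veda's neighbors: Akira, Dmitri, Ines, Pia, Rosa, and Wendy.
Neighbor pairs that are themselves tied: Veda–Akira–Pia; Veda–Akira–Rosa; Veda–Dmitri–Ines; Veda–Dmitri–Rosa; Veda–Ines–Wendy. Each forms one triangle with Veda, for 5 in total.

5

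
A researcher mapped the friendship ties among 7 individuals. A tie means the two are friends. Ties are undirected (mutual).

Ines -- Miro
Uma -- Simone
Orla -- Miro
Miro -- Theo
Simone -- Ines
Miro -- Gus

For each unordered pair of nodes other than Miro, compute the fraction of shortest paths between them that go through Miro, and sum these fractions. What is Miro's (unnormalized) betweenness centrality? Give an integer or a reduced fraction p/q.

12

Pairs whose geodesics pass through Miro — Theo–Uma: 1; Theo–Ines: 1; Theo–Gus: 1; Theo–Simone: 1; Theo–Orla: 1; Uma–Gus: 1; Uma–Orla: 1; Ines–Gus: 1; Ines–Orla: 1; Gus–Simone: 1; Gus–Orla: 1; Simone–Orla: 1.
All other pairs contribute 0.
Summing the contributions gives betweenness(Miro) = 12.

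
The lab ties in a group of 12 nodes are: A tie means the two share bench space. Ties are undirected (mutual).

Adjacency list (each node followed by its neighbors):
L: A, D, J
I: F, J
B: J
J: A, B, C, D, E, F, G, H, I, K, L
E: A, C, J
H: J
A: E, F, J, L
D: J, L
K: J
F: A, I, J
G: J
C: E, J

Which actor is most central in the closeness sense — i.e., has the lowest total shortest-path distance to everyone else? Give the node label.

J

Farness (sum of distances to all others) for each node — A:18, B:21, C:20, D:20, E:19, F:19, G:21, H:21, I:20, J:11, K:21, L:19.
The smallest farness is 11, for J, so J has the highest closeness.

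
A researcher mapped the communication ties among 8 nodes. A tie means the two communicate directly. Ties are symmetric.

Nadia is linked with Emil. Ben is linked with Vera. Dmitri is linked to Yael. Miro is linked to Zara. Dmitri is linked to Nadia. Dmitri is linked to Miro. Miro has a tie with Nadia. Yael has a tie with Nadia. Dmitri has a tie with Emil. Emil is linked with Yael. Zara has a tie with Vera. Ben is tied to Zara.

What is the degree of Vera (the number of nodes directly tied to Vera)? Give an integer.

Vera is directly tied to Ben and Zara. That is 2 neighbors, so the degree of Vera is 2.

2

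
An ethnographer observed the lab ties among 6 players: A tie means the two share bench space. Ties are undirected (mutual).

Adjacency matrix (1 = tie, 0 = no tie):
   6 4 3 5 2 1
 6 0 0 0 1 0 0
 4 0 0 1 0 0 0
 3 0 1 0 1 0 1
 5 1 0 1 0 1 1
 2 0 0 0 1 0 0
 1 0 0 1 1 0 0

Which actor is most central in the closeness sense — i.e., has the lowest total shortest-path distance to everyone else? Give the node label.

Farness (sum of distances to all others) for each node — 1:8, 2:10, 3:7, 4:11, 5:6, 6:10.
The smallest farness is 6, for 5, so 5 has the highest closeness.

5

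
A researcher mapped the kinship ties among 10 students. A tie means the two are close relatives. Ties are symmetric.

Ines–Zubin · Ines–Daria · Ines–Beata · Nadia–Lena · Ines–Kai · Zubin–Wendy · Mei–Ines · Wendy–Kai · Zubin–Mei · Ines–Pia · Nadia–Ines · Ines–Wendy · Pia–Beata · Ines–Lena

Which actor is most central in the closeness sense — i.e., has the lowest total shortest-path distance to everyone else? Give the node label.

Ines

Farness (sum of distances to all others) for each node — Beata:16, Daria:17, Ines:9, Kai:16, Lena:16, Mei:16, Nadia:16, Pia:16, Wendy:15, Zubin:15.
The smallest farness is 9, for Ines, so Ines has the highest closeness.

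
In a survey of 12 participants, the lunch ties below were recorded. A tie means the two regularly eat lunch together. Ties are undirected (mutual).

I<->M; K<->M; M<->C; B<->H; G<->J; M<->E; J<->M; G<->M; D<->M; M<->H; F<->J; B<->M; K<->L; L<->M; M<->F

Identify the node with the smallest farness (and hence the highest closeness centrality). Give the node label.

M

Farness (sum of distances to all others) for each node — B:20, C:21, D:21, E:21, F:20, G:20, H:20, I:21, J:19, K:20, L:20, M:11.
The smallest farness is 11, for M, so M has the highest closeness.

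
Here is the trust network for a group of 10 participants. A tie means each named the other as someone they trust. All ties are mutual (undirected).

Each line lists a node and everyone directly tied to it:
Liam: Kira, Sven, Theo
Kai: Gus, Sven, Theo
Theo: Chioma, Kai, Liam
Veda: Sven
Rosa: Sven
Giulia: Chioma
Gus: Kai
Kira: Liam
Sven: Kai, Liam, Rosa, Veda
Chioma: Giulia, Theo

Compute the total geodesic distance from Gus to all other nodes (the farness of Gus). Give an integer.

Distances from Gus: Chioma:3, Giulia:4, Kai:1, Kira:4, Liam:3, Rosa:3, Sven:2, Theo:2, Veda:3.
Sum = 3 + 4 + 1 + 4 + 3 + 3 + 2 + 2 + 3 = 25.

25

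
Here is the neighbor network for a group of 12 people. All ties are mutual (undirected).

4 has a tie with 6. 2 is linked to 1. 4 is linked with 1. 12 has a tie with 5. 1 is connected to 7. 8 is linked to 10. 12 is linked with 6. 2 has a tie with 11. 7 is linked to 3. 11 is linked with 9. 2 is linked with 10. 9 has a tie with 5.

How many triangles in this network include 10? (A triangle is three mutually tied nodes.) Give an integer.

0

10's neighbors are 2 and 8, but none of them are tied to each other, so no triangle contains 10.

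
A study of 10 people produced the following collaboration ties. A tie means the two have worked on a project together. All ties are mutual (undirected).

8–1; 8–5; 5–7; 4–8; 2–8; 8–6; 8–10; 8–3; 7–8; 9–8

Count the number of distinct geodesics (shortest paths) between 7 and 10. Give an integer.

The shortest distance is 2, and the only length-2 path is 7–8–10. So there is exactly 1 shortest path.

1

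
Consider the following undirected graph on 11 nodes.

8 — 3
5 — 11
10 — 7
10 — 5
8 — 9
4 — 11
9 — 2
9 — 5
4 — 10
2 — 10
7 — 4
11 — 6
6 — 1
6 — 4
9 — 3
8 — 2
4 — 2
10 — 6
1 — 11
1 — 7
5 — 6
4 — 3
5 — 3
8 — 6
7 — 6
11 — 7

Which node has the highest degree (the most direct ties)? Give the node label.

Degrees — 1:3, 2:4, 3:4, 4:6, 5:5, 6:7, 7:5, 8:4, 9:4, 10:5, 11:5.
The maximum is 7, attained only by 6.

6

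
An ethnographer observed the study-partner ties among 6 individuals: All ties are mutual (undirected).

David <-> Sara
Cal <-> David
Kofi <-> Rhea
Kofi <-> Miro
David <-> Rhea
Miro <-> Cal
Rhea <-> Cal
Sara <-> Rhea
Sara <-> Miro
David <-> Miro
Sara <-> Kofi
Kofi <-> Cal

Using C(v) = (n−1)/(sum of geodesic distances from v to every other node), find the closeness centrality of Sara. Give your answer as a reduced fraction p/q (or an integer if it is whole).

Distances from Sara: Cal:2, David:1, Kofi:1, Miro:1, Rhea:1. Sum = 6.
n = 6, so closeness = 5/6.

5/6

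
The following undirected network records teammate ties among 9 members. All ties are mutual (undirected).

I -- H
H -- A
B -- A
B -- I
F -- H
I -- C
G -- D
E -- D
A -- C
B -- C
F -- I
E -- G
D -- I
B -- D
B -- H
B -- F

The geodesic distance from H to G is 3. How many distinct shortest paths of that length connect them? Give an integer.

2

The shortest distance is 3. The length-3 paths are: H–I–D–G; H–B–D–G.
That gives 2 distinct shortest paths.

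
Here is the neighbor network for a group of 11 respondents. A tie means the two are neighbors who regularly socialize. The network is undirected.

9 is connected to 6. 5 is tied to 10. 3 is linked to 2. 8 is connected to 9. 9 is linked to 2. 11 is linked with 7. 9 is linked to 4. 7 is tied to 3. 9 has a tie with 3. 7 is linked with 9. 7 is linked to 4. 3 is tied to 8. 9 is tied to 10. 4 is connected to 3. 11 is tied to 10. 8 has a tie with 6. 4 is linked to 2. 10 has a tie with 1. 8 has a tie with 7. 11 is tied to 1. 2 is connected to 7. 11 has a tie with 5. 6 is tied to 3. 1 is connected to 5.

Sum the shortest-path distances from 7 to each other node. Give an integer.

14

Distances from 7: 1:2, 2:1, 3:1, 4:1, 5:2, 6:2, 8:1, 9:1, 10:2, 11:1.
Sum = 2 + 1 + 1 + 1 + 2 + 2 + 1 + 1 + 2 + 1 = 14.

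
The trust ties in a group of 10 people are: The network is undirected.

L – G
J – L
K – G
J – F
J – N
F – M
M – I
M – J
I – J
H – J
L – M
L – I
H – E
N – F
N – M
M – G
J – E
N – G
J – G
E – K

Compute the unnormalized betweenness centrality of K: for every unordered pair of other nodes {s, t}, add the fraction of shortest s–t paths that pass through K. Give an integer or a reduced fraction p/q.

1/2

Pairs whose geodesics pass through K — E–G: 1/2.
All other pairs contribute 0.
Summing the contributions gives betweenness(K) = 1/2.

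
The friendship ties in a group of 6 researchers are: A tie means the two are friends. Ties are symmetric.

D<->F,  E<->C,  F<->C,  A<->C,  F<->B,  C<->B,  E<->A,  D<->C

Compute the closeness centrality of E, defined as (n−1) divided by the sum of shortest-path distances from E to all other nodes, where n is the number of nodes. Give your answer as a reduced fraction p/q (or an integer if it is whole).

Distances from E: A:1, B:2, C:1, D:2, F:2. Sum = 8.
n = 6, so closeness = 5/8.

5/8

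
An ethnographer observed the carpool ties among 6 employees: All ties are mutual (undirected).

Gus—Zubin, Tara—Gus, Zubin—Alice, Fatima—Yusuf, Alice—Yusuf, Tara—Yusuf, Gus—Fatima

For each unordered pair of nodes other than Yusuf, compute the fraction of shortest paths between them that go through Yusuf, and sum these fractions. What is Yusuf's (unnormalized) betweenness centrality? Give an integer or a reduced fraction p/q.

Pairs whose geodesics pass through Yusuf — Fatima–Alice: 1; Fatima–Tara: 1/2; Alice–Tara: 1.
All other pairs contribute 0.
Summing the contributions gives betweenness(Yusuf) = 5/2.

5/2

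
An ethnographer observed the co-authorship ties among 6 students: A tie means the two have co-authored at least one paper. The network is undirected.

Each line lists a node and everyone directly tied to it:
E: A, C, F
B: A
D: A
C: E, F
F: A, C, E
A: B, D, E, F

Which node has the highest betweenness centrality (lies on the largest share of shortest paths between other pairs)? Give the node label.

Unnormalized betweenness of each node: A:7, B:0, C:0, D:0, E:3/2, F:3/2.
A has the largest value, 7, making it the main broker — the node through which the most shortest paths run.

A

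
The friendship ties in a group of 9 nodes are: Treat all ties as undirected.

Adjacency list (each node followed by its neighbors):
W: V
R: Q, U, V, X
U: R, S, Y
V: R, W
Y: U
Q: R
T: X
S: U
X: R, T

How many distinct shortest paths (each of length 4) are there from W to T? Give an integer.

The shortest distance is 4, and the only length-4 path is W–V–R–X–T. So there is exactly 1 shortest path.

1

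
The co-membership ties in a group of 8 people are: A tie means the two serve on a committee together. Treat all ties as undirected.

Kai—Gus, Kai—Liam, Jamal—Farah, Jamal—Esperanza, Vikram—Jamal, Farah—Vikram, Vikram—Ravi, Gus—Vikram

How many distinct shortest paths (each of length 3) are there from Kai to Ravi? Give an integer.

1

The shortest distance is 3, and the only length-3 path is Kai–Gus–Vikram–Ravi. So there is exactly 1 shortest path.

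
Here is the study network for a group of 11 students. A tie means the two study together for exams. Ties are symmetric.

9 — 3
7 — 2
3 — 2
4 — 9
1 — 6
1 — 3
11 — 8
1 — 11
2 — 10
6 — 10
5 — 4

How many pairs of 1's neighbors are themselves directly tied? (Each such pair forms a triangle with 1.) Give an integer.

0

1's neighbors are 3, 6, and 11, but none of them are tied to each other, so no triangle contains 1.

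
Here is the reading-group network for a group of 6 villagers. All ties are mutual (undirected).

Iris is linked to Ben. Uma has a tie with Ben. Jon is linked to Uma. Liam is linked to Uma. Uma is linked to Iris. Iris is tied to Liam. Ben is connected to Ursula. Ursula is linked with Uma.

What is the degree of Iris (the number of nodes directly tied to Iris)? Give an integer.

Iris is directly tied to Ben, Liam, and Uma. That is 3 neighbors, so the degree of Iris is 3.

3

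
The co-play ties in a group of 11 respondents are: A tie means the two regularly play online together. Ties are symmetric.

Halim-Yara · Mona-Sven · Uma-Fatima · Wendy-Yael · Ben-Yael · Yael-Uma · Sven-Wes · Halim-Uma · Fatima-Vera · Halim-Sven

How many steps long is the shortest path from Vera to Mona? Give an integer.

5

One shortest route is Vera – Fatima – Uma – Halim – Sven – Mona, which uses 5 edges, and at distance 4 from Vera we only reach {Ben, Sven, Wendy, Yara}, which does not include Mona. So d(Vera,Mona) = 5.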